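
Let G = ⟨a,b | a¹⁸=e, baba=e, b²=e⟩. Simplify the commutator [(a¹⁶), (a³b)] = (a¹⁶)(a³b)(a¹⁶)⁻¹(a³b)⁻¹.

[(a¹⁶), (a³b)] = (a¹⁶)·(a³b)·(a¹⁶)⁻¹·(a³b)⁻¹.
  (a¹⁶) · (a³b) = ab
  (ab) · (a²) = a¹⁷b
  (a¹⁷b) · (a³b) = a¹⁴

Answer: a¹⁴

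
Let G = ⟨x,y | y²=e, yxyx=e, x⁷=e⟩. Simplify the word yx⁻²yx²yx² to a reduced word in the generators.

Multiply left to right, reducing at each step:
  y · x⁻² = x²y
  (x²y) · y = x²
  (x²) · x² = x⁴
  (x⁴) · y = x⁴y
  (x⁴y) · x² = x²y

Answer: x²y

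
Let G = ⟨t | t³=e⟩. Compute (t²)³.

Compute successive powers of (t²), reducing at each step:
  (t²)²: (t²) · t² = t
  (t²)³: t · t² = e

Answer: e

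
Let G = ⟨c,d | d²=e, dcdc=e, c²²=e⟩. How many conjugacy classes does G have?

The conjugacy classes (representative and size) are:
  [e] (size 1), [c] (size 2), [c²] (size 2), [c¹⁹] (size 2), [c⁴] (size 2), [c⁵] (size 2), [c⁶] (size 2), [c⁷] (size 2), [c⁸] (size 2), [c¹³] (size 2), [c¹⁰] (size 2), [c¹¹] (size 1), [c⁶d] (size 11), [cd] (size 11).
Class equation: 1 + 2 + 2 + 2 + 2 + 2 + 2 + 2 + 2 + 2 + 2 + 1 + 11 + 11 = 44 = |G|. So G has 14 conjugacy classes.

Answer: 14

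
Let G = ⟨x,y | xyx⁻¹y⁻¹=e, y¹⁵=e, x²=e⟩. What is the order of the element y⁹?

Compute successive powers until reaching e:
  (y⁹)¹ = y⁹, (y⁹)² = y³, (y⁹)³ = y¹², (y⁹)⁴ = y⁶, (y⁹)⁵ = e.
The smallest positive k with (y⁹)ᵏ = e is 5.

Answer: 5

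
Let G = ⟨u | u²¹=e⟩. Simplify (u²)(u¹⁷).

Compute (u²) · (u¹⁷) by multiplying left to right and reducing via the relations at each step:
  (u²) · u¹⁷ = u¹⁹

Answer: u¹⁹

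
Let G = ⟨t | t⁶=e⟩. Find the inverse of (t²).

The order of (t²) is 3 (smallest k with (t²)ᵏ = e), so (t²)⁻¹ = (t²)² = t⁴.
Check: (t²) · (t⁴) → (t²) · t⁴ = e, giving e as required.

Answer: t⁴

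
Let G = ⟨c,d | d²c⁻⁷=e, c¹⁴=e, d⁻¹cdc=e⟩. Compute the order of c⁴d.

Compute successive powers until reaching e:
  (c⁴d)¹ = c⁴d, (c⁴d)² = c⁷, (c⁴d)³ = c⁴d⁻¹, (c⁴d)⁴ = e.
The smallest positive k with (c⁴d)ᵏ = e is 4.

Answer: 4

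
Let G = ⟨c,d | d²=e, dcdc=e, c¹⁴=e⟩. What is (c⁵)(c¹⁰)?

Compute (c⁵) · (c¹⁰) by multiplying left to right and reducing via the relations at each step:
  (c⁵) · c¹⁰ = c

Answer: c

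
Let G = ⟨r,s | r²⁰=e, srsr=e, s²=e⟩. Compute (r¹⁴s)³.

Compute successive powers of (r¹⁴s), reducing at each step:
  (r¹⁴s)²: (r¹⁴s) · r¹⁴ = s;   s · s = e
  (r¹⁴s)³: e · r¹⁴ = r¹⁴;   (r¹⁴) · s = r¹⁴s

Answer: r¹⁴s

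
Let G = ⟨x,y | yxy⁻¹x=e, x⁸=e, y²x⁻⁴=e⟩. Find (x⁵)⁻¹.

The order of (x⁵) is 8 (smallest k with (x⁵)ᵏ = e), so (x⁵)⁻¹ = (x⁵)⁷ = x³.
Check: (x⁵) · (x³) → (x⁵) · x³ = e, giving e as required.

Answer: x³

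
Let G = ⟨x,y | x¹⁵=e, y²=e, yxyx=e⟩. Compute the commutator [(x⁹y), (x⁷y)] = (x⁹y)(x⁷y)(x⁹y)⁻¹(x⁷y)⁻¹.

[(x⁹y), (x⁷y)] = (x⁹y)·(x⁷y)·(x⁹y)⁻¹·(x⁷y)⁻¹.
  (x⁹y) · (x⁷y) = x²
  (x²) · (x⁹y) = x¹¹y
  (x¹¹y) · (x⁷y) = x⁴

Answer: x⁴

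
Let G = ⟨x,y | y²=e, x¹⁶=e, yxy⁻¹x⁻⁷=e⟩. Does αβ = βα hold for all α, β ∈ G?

x·y = xy but y·x = x⁷y, so x·y ≠ y·x and G is not abelian.

Answer: No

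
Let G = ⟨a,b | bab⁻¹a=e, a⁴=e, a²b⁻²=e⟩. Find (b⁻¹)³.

Compute successive powers of (b⁻¹), reducing at each step:
  (b⁻¹)²: (b⁻¹) · b⁻¹ = a²
  (b⁻¹)³: (a²) · b⁻¹ = b

Answer: b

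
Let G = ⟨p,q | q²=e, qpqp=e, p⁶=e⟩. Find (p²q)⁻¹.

The order of (p²q) is 2 (smallest k with (p²q)ᵏ = e), so (p²q)⁻¹ = (p²q)¹ = p²q.
Check: (p²q) · (p²q) → (p²q) · p² = q;   q · q = e, giving e as required.

Answer: p²q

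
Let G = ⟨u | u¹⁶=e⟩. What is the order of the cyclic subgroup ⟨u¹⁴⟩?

|⟨u¹⁴⟩| equals the order of u¹⁴. Compute successive powers until reaching e:
  (u¹⁴)¹ = u¹⁴, (u¹⁴)² = u¹², (u¹⁴)³ = u¹⁰, (u¹⁴)⁴ = u⁸, (u¹⁴)⁵ = u⁶, (u¹⁴)⁶ = u⁴, (u¹⁴)⁷ = u², (u¹⁴)⁸ = e.
The smallest positive k with (u¹⁴)ᵏ = e is 8, so |⟨u¹⁴⟩| = 8.

Answer: 8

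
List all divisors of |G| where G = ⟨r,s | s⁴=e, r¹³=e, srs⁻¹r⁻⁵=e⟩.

|G| = 52 = 2² · 13. By Lagrange's theorem the order of any subgroup divides 52; the divisors of 52 are 1, 2, 4, 13, 26, 52.

Answer: 1, 2, 4, 13, 26, 52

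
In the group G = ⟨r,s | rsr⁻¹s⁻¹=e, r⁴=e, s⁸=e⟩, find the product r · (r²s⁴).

Compute r · (r²s⁴) by multiplying left to right and reducing via the relations at each step:
  r · r² = r³
  (r³) · s⁴ = r³s⁴

Answer: r³s⁴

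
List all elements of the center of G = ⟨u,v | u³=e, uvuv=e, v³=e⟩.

An element z ∈ Z(G) iff z commutes with every generator.
For example e is central: e·u = u = u·e; e·v = v = v·e.
Whereas u ∉ Z(G) since u·v = uv ≠ u²v² = v·u.
Checking each of the 12 elements this way gives Z(G) = {e}, of order 1.

Answer: {e}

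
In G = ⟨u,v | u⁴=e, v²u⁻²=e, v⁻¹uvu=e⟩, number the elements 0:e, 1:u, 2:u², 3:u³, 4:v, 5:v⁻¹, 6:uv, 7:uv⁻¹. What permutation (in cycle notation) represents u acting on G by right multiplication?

(0 1 2 3)(4 7 5 6)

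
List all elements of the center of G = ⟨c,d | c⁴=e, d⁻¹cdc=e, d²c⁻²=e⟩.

An element z ∈ Z(G) iff z commutes with every generator.
For example c² is central: (c²)·c = c³ = c·(c²); (c²)·d = d⁻¹ = d·(c²).
Whereas c ∉ Z(G) since c·d = cd ≠ cd⁻¹ = d·c.
Checking each of the 8 elements this way gives Z(G) = {e, c²}, of order 2.

Answer: {e, c²}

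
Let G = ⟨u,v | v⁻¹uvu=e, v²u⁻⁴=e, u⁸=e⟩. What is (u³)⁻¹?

The order of (u³) is 8 (smallest k with (u³)ᵏ = e), so (u³)⁻¹ = (u³)⁷ = u⁵.
Check: (u³) · (u⁵) → (u³) · u⁵ = e, giving e as required.

Answer: u⁵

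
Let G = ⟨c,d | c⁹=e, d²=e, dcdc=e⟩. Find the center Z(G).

An element z ∈ Z(G) iff z commutes with every generator.
For example e is central: e·c = c = c·e; e·d = d = d·e.
Whereas c ∉ Z(G) since c·d = cd ≠ c⁸d = d·c.
Checking each of the 18 elements this way gives Z(G) = {e}, of order 1.

Answer: {e}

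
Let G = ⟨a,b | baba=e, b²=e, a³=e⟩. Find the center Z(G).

An element z ∈ Z(G) iff z commutes with every generator.
For example e is central: e·a = a = a·e; e·b = b = b·e.
Whereas a ∉ Z(G) since a·b = ab ≠ a²b = b·a.
Checking each of the 6 elements this way gives Z(G) = {e}, of order 1.

Answer: {e}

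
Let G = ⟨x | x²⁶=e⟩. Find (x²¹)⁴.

Compute successive powers of (x²¹), reducing at each step:
  (x²¹)²: (x²¹) · x²¹ = x¹⁶
  (x²¹)³: (x¹⁶) · x²¹ = x¹¹
  (x²¹)⁴: (x¹¹) · x²¹ = x⁶

Answer: x⁶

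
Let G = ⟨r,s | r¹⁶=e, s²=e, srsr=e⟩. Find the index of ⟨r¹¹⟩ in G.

First find ord(r¹¹) by computing successive powers:
  (r¹¹)¹ = r¹¹, (r¹¹)² = r⁶, (r¹¹)³ = r, (r¹¹)⁴ = r¹², (r¹¹)⁵ = r⁷, (r¹¹)⁶ = r², (r¹¹)⁷ = r¹³, (r¹¹)⁸ = r⁸, (r¹¹)⁹ = r³, (r¹¹)¹⁰ = r¹⁴, (r¹¹)¹¹ = r⁹, (r¹¹)¹² = r⁴, (r¹¹)¹³ = r¹⁵, (r¹¹)¹⁴ = r¹⁰, (r¹¹)¹⁵ = r⁵, (r¹¹)¹⁶ = e.
So |⟨r¹¹⟩| = ord(r¹¹) = 16. With |G| = 32, by Lagrange [G : ⟨r¹¹⟩] = 32/16 = 2.

Answer: 2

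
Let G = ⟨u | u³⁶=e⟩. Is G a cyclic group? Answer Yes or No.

|G| = 36. The element u has order 36 (its powers give 36 distinct elements), so ⟨u⟩ = G and G is cyclic.

Answer: Yes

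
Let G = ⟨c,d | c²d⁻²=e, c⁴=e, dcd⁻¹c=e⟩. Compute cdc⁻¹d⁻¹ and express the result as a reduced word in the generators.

[c, d] = c·d·c⁻¹·d⁻¹.
  c · d = cd
  (cd) · (c³) = d⁻¹
  (d⁻¹) · (d⁻¹) = c²

Answer: c²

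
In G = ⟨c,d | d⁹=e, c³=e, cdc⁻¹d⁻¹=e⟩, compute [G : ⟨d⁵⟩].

First find ord(d⁵) by computing successive powers:
  (d⁵)¹ = d⁵, (d⁵)² = d, (d⁵)³ = d⁶, (d⁵)⁴ = d², (d⁵)⁵ = d⁷, (d⁵)⁶ = d³, (d⁵)⁷ = d⁸, (d⁵)⁸ = d⁴, (d⁵)⁹ = e.
So |⟨d⁵⟩| = ord(d⁵) = 9. With |G| = 27, by Lagrange [G : ⟨d⁵⟩] = 27/9 = 3.

Answer: 3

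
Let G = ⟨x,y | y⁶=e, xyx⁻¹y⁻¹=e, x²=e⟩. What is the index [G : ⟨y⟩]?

First find ord(y) by computing successive powers:
  y¹ = y, y² = y², y³ = y³, y⁴ = y⁴, y⁵ = y⁵, y⁶ = e.
So |⟨y⟩| = ord(y) = 6. With |G| = 12, by Lagrange [G : ⟨y⟩] = 12/6 = 2.

Answer: 2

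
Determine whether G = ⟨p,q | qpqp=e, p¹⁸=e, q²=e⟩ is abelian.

p·q = pq but q·p = p¹⁷q, so p·q ≠ q·p and G is not abelian.

Answer: No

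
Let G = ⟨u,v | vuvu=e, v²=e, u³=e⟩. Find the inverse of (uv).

The order of (uv) is 2 (smallest k with (uv)ᵏ = e), so (uv)⁻¹ = (uv)¹ = uv.
Check: (uv) · (uv) → (uv) · u = v;   v · v = e, giving e as required.

Answer: uv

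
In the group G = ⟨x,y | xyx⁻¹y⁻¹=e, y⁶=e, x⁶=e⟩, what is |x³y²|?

Compute successive powers until reaching e:
  (x³y²)¹ = x³y², (x³y²)² = y⁴, (x³y²)³ = x³, (x³y²)⁴ = y², (x³y²)⁵ = x³y⁴, (x³y²)⁶ = e.
The smallest positive k with (x³y²)ᵏ = e is 6.

Answer: 6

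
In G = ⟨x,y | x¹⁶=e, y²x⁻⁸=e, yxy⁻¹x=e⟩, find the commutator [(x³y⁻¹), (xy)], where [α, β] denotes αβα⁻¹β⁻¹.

[(x³y⁻¹), (xy)] = (x³y⁻¹)·(xy)·(x³y⁻¹)⁻¹·(xy)⁻¹.
  (x³y⁻¹) · (xy) = x²
  (x²) · (x³y) = x⁵y
  (x⁵y) · (xy⁻¹) = x⁴

Answer: x⁴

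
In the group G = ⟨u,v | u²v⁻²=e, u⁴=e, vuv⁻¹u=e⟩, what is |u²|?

Compute successive powers until reaching e:
  (u²)¹ = u², (u²)² = e.
The smallest positive k with (u²)ᵏ = e is 2.

Answer: 2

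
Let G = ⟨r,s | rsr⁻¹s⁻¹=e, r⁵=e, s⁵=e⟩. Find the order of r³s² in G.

Compute successive powers until reaching e:
  (r³s²)¹ = r³s², (r³s²)² = rs⁴, (r³s²)³ = r⁴s, (r³s²)⁴ = r²s³, (r³s²)⁵ = e.
The smallest positive k with (r³s²)ᵏ = e is 5.

Answer: 5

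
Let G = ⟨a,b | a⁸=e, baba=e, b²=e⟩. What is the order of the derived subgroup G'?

G' = [G, G] is generated by all commutators. The generator-pair commutators are: [a, b] = a².
The subgroup they normally generate is {e, a², a⁴, a⁶}, of order 4.
Check: |G/G'| = 16/4 = 4 is the order of the abelianisation.

Answer: 4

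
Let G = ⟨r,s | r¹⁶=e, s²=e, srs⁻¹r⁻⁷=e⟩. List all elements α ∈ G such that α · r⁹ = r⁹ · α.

⟨r⁹⟩ ⊆ C_G(r⁹) since powers of r⁹ commute with r⁹; so |C_G(r⁹)| ≥ |⟨r⁹⟩| = 16.
By orbit–stabilizer, |C_G(r⁹)| = |G| / |conj. class of r⁹| = 32 / 2 = 16.
The 16 elements commuting with r⁹ are {e, r, r², r³, r⁴, r⁵, r⁶, r⁷, r⁸, r⁹, r¹⁰, r¹¹, r¹², r¹³, r¹⁴, r¹⁵}.

Answer: {e, r, r², r³, r⁴, r⁵, r⁶, r⁷, r⁸, r⁹, r¹⁰, r¹¹, r¹², r¹³, r¹⁴, r¹⁵}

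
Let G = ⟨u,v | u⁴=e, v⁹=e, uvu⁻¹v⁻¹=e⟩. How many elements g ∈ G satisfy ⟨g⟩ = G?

G is cyclic of order 36. An element generates G iff its order is 36, and a cyclic group of order 36 has exactly φ(36) = 12 such elements.

Answer: 12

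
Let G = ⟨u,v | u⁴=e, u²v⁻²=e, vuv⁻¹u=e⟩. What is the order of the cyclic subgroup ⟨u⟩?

|⟨u⟩| equals the order of u. Compute successive powers until reaching e:
  u¹ = u, u² = u², u³ = u³, u⁴ = e.
The smallest positive k with uᵏ = e is 4, so |⟨u⟩| = 4.

Answer: 4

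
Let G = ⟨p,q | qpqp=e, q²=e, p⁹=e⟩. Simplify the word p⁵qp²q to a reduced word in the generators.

Multiply left to right, reducing at each step:
  (p⁵) · q = p⁵q
  (p⁵q) · p² = p³q
  (p³q) · q = p³

Answer: p³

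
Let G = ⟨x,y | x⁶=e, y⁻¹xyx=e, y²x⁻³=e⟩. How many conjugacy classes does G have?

The conjugacy classes (representative and size) are:
  [e] (size 1), [x] (size 2), [x²] (size 2), [x³] (size 1), [xy⁻¹] (size 3), [x²y⁻¹] (size 3).
Class equation: 1 + 2 + 2 + 1 + 3 + 3 = 12 = |G|. So G has 6 conjugacy classes.

Answer: 6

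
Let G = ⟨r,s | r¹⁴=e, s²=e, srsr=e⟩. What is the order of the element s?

Compute successive powers until reaching e:
  s¹ = s, s² = e.
The smallest positive k with sᵏ = e is 2.

Answer: 2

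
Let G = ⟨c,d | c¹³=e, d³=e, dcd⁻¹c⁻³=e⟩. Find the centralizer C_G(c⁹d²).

⟨c⁹d²⟩ ⊆ C_G(c⁹d²) since powers of c⁹d² commute with c⁹d²; so |C_G(c⁹d²)| ≥ |⟨c⁹d²⟩| = 3.
By orbit–stabilizer, |C_G(c⁹d²)| = |G| / |conj. class of c⁹d²| = 39 / 13 = 3.
The 3 elements commuting with c⁹d² are {e, c⁹d², c¹²d}.

Answer: {e, c⁹d², c¹²d}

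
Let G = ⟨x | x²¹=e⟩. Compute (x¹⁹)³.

Compute successive powers of (x¹⁹), reducing at each step:
  (x¹⁹)²: (x¹⁹) · x¹⁹ = x¹⁷
  (x¹⁹)³: (x¹⁷) · x¹⁹ = x¹⁵

Answer: x¹⁵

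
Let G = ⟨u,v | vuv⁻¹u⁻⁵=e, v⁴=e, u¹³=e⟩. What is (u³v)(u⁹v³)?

Compute (u³v) · (u⁹v³) by multiplying left to right and reducing via the relations at each step:
  (u³v) · u⁹ = u⁹v
  (u⁹v) · v³ = u⁹

Answer: u⁹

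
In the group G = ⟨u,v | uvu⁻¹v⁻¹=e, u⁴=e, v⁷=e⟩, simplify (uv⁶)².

Compute successive powers of (uv⁶), reducing at each step:
  (uv⁶)²: (uv⁶) · u = u²v⁶;   (u²v⁶) · v⁶ = u²v⁵

Answer: u²v⁵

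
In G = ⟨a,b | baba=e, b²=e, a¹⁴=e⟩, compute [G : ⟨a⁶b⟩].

First find ord(a⁶b) by computing successive powers:
  (a⁶b)¹ = a⁶b, (a⁶b)² = e.
So |⟨a⁶b⟩| = ord(a⁶b) = 2. With |G| = 28, by Lagrange [G : ⟨a⁶b⟩] = 28/2 = 14.

Answer: 14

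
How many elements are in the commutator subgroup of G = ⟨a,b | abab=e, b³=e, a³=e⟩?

G' = [G, G] is generated by all commutators. The generator-pair commutators are: [a, b] = ab²a.
The subgroup they normally generate is {e, ab, a²b², ab²a}, of order 4.
Check: |G/G'| = 12/4 = 3 is the order of the abelianisation.

Answer: 4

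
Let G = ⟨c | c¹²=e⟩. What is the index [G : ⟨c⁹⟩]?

First find ord(c⁹) by computing successive powers:
  (c⁹)¹ = c⁹, (c⁹)² = c⁶, (c⁹)³ = c³, (c⁹)⁴ = e.
So |⟨c⁹⟩| = ord(c⁹) = 4. With |G| = 12, by Lagrange [G : ⟨c⁹⟩] = 12/4 = 3.

Answer: 3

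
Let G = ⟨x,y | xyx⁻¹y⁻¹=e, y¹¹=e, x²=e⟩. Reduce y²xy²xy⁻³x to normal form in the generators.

Multiply left to right, reducing at each step:
  (y²) · x = xy²
  (xy²) · y² = xy⁴
  (xy⁴) · x = y⁴
  (y⁴) · y⁻³ = y
  y · x = xy

Answer: xy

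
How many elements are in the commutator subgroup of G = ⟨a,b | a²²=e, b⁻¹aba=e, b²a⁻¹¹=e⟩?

G' = [G, G] is generated by all commutators. The generator-pair commutators are: [a, b] = a².
The subgroup they normally generate is {e, a², a⁴, a⁶, a⁸, a¹⁰, a¹², a¹⁴, a¹⁶, a¹⁸, a²⁰}, of order 11.
Check: |G/G'| = 44/11 = 4 is the order of the abelianisation.

Answer: 11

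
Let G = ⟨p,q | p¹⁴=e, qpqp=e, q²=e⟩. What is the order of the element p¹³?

Compute successive powers until reaching e:
  (p¹³)¹ = p¹³, (p¹³)² = p¹², (p¹³)³ = p¹¹, (p¹³)⁴ = p¹⁰, (p¹³)⁵ = p⁹, (p¹³)⁶ = p⁸, (p¹³)⁷ = p⁷, (p¹³)⁸ = p⁶, (p¹³)⁹ = p⁵, (p¹³)¹⁰ = p⁴, (p¹³)¹¹ = p³, (p¹³)¹² = p², (p¹³)¹³ = p, (p¹³)¹⁴ = e.
The smallest positive k with (p¹³)ᵏ = e is 14.

Answer: 14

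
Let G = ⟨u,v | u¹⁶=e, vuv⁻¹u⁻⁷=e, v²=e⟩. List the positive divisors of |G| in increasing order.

|G| = 32 = 2⁵. By Lagrange's theorem the order of any subgroup divides 32; the divisors of 32 are 1, 2, 4, 8, 16, 32.

Answer: 1, 2, 4, 8, 16, 32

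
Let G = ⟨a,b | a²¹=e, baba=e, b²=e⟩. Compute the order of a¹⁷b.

Compute successive powers until reaching e:
  (a¹⁷b)¹ = a¹⁷b, (a¹⁷b)² = e.
The smallest positive k with (a¹⁷b)ᵏ = e is 2.

Answer: 2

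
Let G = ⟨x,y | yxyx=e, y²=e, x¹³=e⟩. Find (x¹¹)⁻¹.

The order of (x¹¹) is 13 (smallest k with (x¹¹)ᵏ = e), so (x¹¹)⁻¹ = (x¹¹)¹² = x².
Check: (x¹¹) · (x²) → (x¹¹) · x² = e, giving e as required.

Answer: x²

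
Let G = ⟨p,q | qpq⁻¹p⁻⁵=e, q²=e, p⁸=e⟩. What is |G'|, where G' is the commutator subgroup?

G' = [G, G] is generated by all commutators. The generator-pair commutators are: [p, q] = p⁴.
The subgroup they normally generate is {e, p⁴}, of order 2.
Check: |G/G'| = 16/2 = 8 is the order of the abelianisation.

Answer: 2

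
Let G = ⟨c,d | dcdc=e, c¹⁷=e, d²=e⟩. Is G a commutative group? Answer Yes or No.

c·d = cd but d·c = c¹⁶d, so c·d ≠ d·c and G is not abelian.

Answer: No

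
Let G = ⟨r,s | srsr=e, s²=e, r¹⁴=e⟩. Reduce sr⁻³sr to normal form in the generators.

Multiply left to right, reducing at each step:
  s · r⁻³ = r³s
  (r³s) · s = r³
  (r³) · r = r⁴

Answer: r⁴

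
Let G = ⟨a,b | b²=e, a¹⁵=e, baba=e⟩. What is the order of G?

Enumerate words in the generators, reducing via the relations: the distinct elements are
  {a, b, e, ab, a², a³, a⁴, a⁵, a⁶, a⁷, a⁸, a⁹, a²b, a³b, a¹², a¹³, a¹¹, a¹⁰, a¹⁴, a⁴b, a⁵b, a⁶b, a⁷b, a⁸b, a⁹b, a¹²b, a¹³b, a¹¹b, a¹⁰b, a¹⁴b}.
No further products give new elements, so |G| = 30.

Answer: 30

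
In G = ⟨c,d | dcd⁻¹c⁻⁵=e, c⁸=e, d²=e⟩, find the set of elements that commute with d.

⟨d⟩ ⊆ C_G(d) since powers of d commute with d; so |C_G(d)| ≥ |⟨d⟩| = 2.
By orbit–stabilizer, |C_G(d)| = |G| / |conj. class of d| = 16 / 2 = 8.
The 8 elements commuting with d are {e, c², c⁴, c⁶, d, c⁶d, c²d, c⁴d}.

Answer: {e, c², c⁴, c⁶, d, c⁶d, c²d, c⁴d}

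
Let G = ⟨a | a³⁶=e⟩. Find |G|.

G is generated by a single element, so G is cyclic. The relator gives a³⁶ = e and no smaller power is forced to be e, so the 36 powers {a, e, a², a³, a⁴, a⁵, a⁶, a⁷, a⁸, a⁹, a²², a²³, a²¹, a²⁰, a²⁴, a²⁵, a²⁶, a²⁷, a²⁸, a²⁹, a³², a³³, a³¹, a³⁰, a³⁴, a³⁵, a¹², a¹³, a¹¹, a¹⁰, a¹⁴, a¹⁵, a¹⁶, a¹⁷, a¹⁸, a¹⁹} are distinct. Hence |G| = 36.

Answer: 36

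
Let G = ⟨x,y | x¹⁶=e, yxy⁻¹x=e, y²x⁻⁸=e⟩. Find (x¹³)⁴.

Compute successive powers of (x¹³), reducing at each step:
  (x¹³)²: (x¹³) · x¹³ = x¹⁰
  (x¹³)³: (x¹⁰) · x¹³ = x⁷
  (x¹³)⁴: (x⁷) · x¹³ = x⁴

Answer: x⁴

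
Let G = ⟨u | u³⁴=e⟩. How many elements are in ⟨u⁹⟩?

|⟨u⁹⟩| equals the order of u⁹. Compute successive powers until reaching e:
  (u⁹)¹ = u⁹, (u⁹)² = u¹⁸, (u⁹)³ = u²⁷, (u⁹)⁴ = u², (u⁹)⁵ = u¹¹, (u⁹)⁶ = u²⁰, (u⁹)⁷ = u²⁹, (u⁹)⁸ = u⁴, (u⁹)⁹ = u¹³, (u⁹)¹⁰ = u²², (u⁹)¹¹ = u³¹, (u⁹)¹² = u⁶, (u⁹)¹³ = u¹⁵, (u⁹)¹⁴ = u²⁴, (u⁹)¹⁵ = u³³, (u⁹)¹⁶ = u⁸, (u⁹)¹⁷ = u¹⁷, (u⁹)¹⁸ = u²⁶, (u⁹)¹⁹ = u, (u⁹)²⁰ = u¹⁰, (u⁹)²¹ = u¹⁹, (u⁹)²² = u²⁸, (u⁹)²³ = u³, (u⁹)²⁴ = u¹², (u⁹)²⁵ = u²¹, (u⁹)²⁶ = u³⁰, (u⁹)²⁷ = u⁵, (u⁹)²⁸ = u¹⁴, (u⁹)²⁹ = u²³, (u⁹)³⁰ = u³², (u⁹)³¹ = u⁷, (u⁹)³² = u¹⁶, (u⁹)³³ = u²⁵, (u⁹)³⁴ = e.
The smallest positive k with (u⁹)ᵏ = e is 34, so |⟨u⁹⟩| = 34.

Answer: 34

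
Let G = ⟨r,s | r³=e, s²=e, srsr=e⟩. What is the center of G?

An element z ∈ Z(G) iff z commutes with every generator.
For example e is central: e·r = r = r·e; e·s = s = s·e.
Whereas r ∉ Z(G) since r·s = rs ≠ r²s = s·r.
Checking each of the 6 elements this way gives Z(G) = {e}, of order 1.

Answer: {e}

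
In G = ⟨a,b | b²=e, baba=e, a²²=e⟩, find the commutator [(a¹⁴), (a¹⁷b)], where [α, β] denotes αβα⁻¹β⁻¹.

[(a¹⁴), (a¹⁷b)] = (a¹⁴)·(a¹⁷b)·(a¹⁴)⁻¹·(a¹⁷b)⁻¹.
  (a¹⁴) · (a¹⁷b) = a⁹b
  (a⁹b) · (a⁸) = ab
  (ab) · (a¹⁷b) = a⁶

Answer: a⁶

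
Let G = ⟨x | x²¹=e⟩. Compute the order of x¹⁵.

Compute successive powers until reaching e:
  (x¹⁵)¹ = x¹⁵, (x¹⁵)² = x⁹, (x¹⁵)³ = x³, (x¹⁵)⁴ = x¹⁸, (x¹⁵)⁵ = x¹², (x¹⁵)⁶ = x⁶, (x¹⁵)⁷ = e.
The smallest positive k with (x¹⁵)ᵏ = e is 7.

Answer: 7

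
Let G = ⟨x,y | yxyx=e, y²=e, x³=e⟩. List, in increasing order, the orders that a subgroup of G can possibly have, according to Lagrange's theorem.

|G| = 6 = 2 · 3. By Lagrange's theorem the order of any subgroup divides 6; the divisors of 6 are 1, 2, 3, 6.

Answer: 1, 2, 3, 6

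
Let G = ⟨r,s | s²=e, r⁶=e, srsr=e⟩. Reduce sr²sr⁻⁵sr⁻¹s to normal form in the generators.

Multiply left to right, reducing at each step:
  s · r² = r⁴s
  (r⁴s) · s = r⁴
  (r⁴) · r⁻⁵ = r⁵
  (r⁵) · s = r⁵s
  (r⁵s) · r⁻¹ = s
  s · s = e

Answer: e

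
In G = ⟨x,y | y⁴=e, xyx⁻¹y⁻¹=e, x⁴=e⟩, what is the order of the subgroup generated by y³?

|⟨y³⟩| equals the order of y³. Compute successive powers until reaching e:
  (y³)¹ = y³, (y³)² = y², (y³)³ = y, (y³)⁴ = e.
The smallest positive k with (y³)ᵏ = e is 4, so |⟨y³⟩| = 4.

Answer: 4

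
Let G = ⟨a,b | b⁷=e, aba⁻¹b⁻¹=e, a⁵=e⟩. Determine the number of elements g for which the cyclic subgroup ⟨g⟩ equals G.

G is cyclic of order 35. An element generates G iff its order is 35, and a cyclic group of order 35 has exactly φ(35) = 24 such elements.

Answer: 24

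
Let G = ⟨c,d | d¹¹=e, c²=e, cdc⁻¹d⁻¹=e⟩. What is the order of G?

Enumerate words in the generators, reducing via the relations: the distinct elements are
  {c, d, e, cd, d², d³, d⁴, d⁵, d⁶, d⁷, d⁸, d⁹, cd², cd³, cd⁴, cd⁵, cd⁶, cd⁷, cd⁸, cd⁹, d¹⁰, cd¹⁰}.
No further products give new elements, so |G| = 22.

Answer: 22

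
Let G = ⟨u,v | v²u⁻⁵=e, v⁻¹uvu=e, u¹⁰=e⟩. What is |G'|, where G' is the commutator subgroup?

G' = [G, G] is generated by all commutators. The generator-pair commutators are: [u, v] = u².
The subgroup they normally generate is {e, u², u⁴, u⁶, u⁸}, of order 5.
Check: |G/G'| = 20/5 = 4 is the order of the abelianisation.

Answer: 5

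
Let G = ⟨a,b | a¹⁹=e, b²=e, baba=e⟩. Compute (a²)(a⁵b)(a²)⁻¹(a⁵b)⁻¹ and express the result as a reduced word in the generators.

[(a²), (a⁵b)] = (a²)·(a⁵b)·(a²)⁻¹·(a⁵b)⁻¹.
  (a²) · (a⁵b) = a⁷b
  (a⁷b) · (a¹⁷) = a⁹b
  (a⁹b) · (a⁵b) = a⁴

Answer: a⁴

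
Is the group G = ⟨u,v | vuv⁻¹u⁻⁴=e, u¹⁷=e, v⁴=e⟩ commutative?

u·v = uv but v·u = u⁴v, so u·v ≠ v·u and G is not abelian.

Answer: No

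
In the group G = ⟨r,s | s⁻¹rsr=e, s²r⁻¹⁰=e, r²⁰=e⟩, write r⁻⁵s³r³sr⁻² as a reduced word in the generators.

Multiply left to right, reducing at each step:
  (r¹⁵) · s³ = r⁵s
  (r⁵s) · r³ = r²s
  (r²s) · s = r¹²
  (r¹²) · r⁻² = r¹⁰

Answer: r¹⁰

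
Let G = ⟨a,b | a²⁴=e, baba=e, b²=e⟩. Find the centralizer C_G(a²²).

⟨a²²⟩ ⊆ C_G(a²²) since powers of a²² commute with a²²; so |C_G(a²²)| ≥ |⟨a²²⟩| = 12.
By orbit–stabilizer, |C_G(a²²)| = |G| / |conj. class of a²²| = 48 / 2 = 24.
The 24 elements commuting with a²² are {e, a, a², a³, a⁴, a⁵, a⁶, a⁷, a⁸, a⁹, a¹⁰, a¹¹, a¹², a¹³, a¹⁴, a¹⁵, a¹⁶, a¹⁷, a¹⁸, a¹⁹, a²⁰, a²¹, a²², a²³}.

Answer: {e, a, a², a³, a⁴, a⁵, a⁶, a⁷, a⁸, a⁹, a¹⁰, a¹¹, a¹², a¹³, a¹⁴, a¹⁵, a¹⁶, a¹⁷, a¹⁸, a¹⁹, a²⁰, a²¹, a²², a²³}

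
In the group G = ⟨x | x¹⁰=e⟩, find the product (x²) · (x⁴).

Compute (x²) · (x⁴) by multiplying left to right and reducing via the relations at each step:
  (x²) · x⁴ = x⁶

Answer: x⁶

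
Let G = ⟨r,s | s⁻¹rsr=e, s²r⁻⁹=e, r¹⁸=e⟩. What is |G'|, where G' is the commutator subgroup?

G' = [G, G] is generated by all commutators. The generator-pair commutators are: [r, s] = r².
The subgroup they normally generate is {e, r², r⁴, r⁶, r⁸, r¹⁰, r¹², r¹⁴, r¹⁶}, of order 9.
Check: |G/G'| = 36/9 = 4 is the order of the abelianisation.

Answer: 9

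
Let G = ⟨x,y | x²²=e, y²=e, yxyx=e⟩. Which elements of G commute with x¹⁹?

⟨x¹⁹⟩ ⊆ C_G(x¹⁹) since powers of x¹⁹ commute with x¹⁹; so |C_G(x¹⁹)| ≥ |⟨x¹⁹⟩| = 22.
By orbit–stabilizer, |C_G(x¹⁹)| = |G| / |conj. class of x¹⁹| = 44 / 2 = 22.
The 22 elements commuting with x¹⁹ are {e, x, x², x³, x⁴, x⁵, x⁶, x⁷, x⁸, x⁹, x¹⁰, x¹¹, x¹², x¹³, x¹⁴, x¹⁵, x¹⁶, x¹⁷, x¹⁸, x¹⁹, x²⁰, x²¹}.

Answer: {e, x, x², x³, x⁴, x⁵, x⁶, x⁷, x⁸, x⁹, x¹⁰, x¹¹, x¹², x¹³, x¹⁴, x¹⁵, x¹⁶, x¹⁷, x¹⁸, x¹⁹, x²⁰, x²¹}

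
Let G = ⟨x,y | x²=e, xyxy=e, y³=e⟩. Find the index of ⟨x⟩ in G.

First find ord(x) by computing successive powers:
  x¹ = x, x² = e.
So |⟨x⟩| = ord(x) = 2. With |G| = 6, by Lagrange [G : ⟨x⟩] = 6/2 = 3.

Answer: 3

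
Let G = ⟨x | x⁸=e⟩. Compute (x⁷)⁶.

Compute successive powers of (x⁷), reducing at each step:
  (x⁷)²: (x⁷) · x⁷ = x⁶
  (x⁷)³: (x⁶) · x⁷ = x⁵
  (x⁷)⁴: (x⁵) · x⁷ = x⁴
  (x⁷)⁵: (x⁴) · x⁷ = x³
  (x⁷)⁶: (x³) · x⁷ = x²

Answer: x²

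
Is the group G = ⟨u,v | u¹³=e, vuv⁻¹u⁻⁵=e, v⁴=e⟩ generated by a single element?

Every cyclic group is abelian. But u·v = uv while v·u = u⁵v, so u·v ≠ v·u and G is not abelian. Hence G is not cyclic.

Answer: No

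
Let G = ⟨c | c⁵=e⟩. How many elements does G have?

G is generated by a single element, so G is cyclic. The relator gives c⁵ = e and no smaller power is forced to be e, so the 5 powers {c, e, c², c³, c⁴} are distinct. Hence |G| = 5.

Answer: 5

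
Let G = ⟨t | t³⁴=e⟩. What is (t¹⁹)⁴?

Compute successive powers of (t¹⁹), reducing at each step:
  (t¹⁹)²: (t¹⁹) · t¹⁹ = t⁴
  (t¹⁹)³: (t⁴) · t¹⁹ = t²³
  (t¹⁹)⁴: (t²³) · t¹⁹ = t⁸

Answer: t⁸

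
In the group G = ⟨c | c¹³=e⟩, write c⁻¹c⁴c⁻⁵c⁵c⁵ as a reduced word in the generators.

Multiply left to right, reducing at each step:
  (c¹²) · c⁴ = c³
  (c³) · c⁻⁵ = c¹¹
  (c¹¹) · c⁵ = c³
  (c³) · c⁵ = c⁸

Answer: c⁸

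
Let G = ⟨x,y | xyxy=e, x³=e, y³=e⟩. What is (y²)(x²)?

Compute (y²) · (x²) by multiplying left to right and reducing via the relations at each step:
  (y²) · x² = xy

Answer: xy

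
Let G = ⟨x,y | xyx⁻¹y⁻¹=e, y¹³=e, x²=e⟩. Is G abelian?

Each pair of generators commutes: x·y = xy = y·x. Since the generators pairwise commute, every element of G commutes with every other, so G is abelian.

Answer: Yes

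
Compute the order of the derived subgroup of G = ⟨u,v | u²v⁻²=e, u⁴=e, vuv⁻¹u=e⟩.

G' = [G, G] is generated by all commutators. The generator-pair commutators are: [u, v] = u².
The subgroup they normally generate is {e, u²}, of order 2.
Check: |G/G'| = 8/2 = 4 is the order of the abelianisation.

Answer: 2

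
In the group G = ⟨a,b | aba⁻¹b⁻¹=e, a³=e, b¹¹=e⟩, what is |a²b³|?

Compute successive powers until reaching e:
  (a²b³)¹ = a²b³, (a²b³)² = ab⁶, (a²b³)³ = b⁹, (a²b³)⁴ = a²b, (a²b³)⁵ = ab⁴, (a²b³)⁶ = b⁷, (a²b³)⁷ = a²b¹⁰, (a²b³)⁸ = ab², (a²b³)⁹ = b⁵, (a²b³)¹⁰ = a²b⁸, (a²b³)¹¹ = a, (a²b³)¹² = b³, (a²b³)¹³ = a²b⁶, (a²b³)¹⁴ = ab⁹, (a²b³)¹⁵ = b, (a²b³)¹⁶ = a²b⁴, (a²b³)¹⁷ = ab⁷, (a²b³)¹⁸ = b¹⁰, (a²b³)¹⁹ = a²b², (a²b³)²⁰ = ab⁵, (a²b³)²¹ = b⁸, (a²b³)²² = a², (a²b³)²³ = ab³, (a²b³)²⁴ = b⁶, (a²b³)²⁵ = a²b⁹, (a²b³)²⁶ = ab, (a²b³)²⁷ = b⁴, (a²b³)²⁸ = a²b⁷, (a²b³)²⁹ = ab¹⁰, (a²b³)³⁰ = b², (a²b³)³¹ = a²b⁵, (a²b³)³² = ab⁸, (a²b³)³³ = e.
The smallest positive k with (a²b³)ᵏ = e is 33.

Answer: 33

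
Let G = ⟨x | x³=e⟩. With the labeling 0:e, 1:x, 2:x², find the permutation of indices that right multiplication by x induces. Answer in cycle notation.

(0 1 2)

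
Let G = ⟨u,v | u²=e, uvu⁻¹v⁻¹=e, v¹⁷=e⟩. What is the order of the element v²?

Compute successive powers until reaching e:
  (v²)¹ = v², (v²)² = v⁴, (v²)³ = v⁶, (v²)⁴ = v⁸, (v²)⁵ = v¹⁰, (v²)⁶ = v¹², (v²)⁷ = v¹⁴, (v²)⁸ = v¹⁶, (v²)⁹ = v, (v²)¹⁰ = v³, (v²)¹¹ = v⁵, (v²)¹² = v⁷, (v²)¹³ = v⁹, (v²)¹⁴ = v¹¹, (v²)¹⁵ = v¹³, (v²)¹⁶ = v¹⁵, (v²)¹⁷ = e.
The smallest positive k with (v²)ᵏ = e is 17.

Answer: 17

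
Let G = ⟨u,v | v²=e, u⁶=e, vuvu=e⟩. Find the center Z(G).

An element z ∈ Z(G) iff z commutes with every generator.
For example u³ is central: (u³)·u = u⁴ = u·(u³); (u³)·v = u³v = v·(u³).
Whereas u ∉ Z(G) since u·v = uv ≠ u⁵v = v·u.
Checking each of the 12 elements this way gives Z(G) = {e, u³}, of order 2.

Answer: {e, u³}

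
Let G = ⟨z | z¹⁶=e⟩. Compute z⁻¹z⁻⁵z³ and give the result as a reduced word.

Multiply left to right, reducing at each step:
  (z¹⁵) · z⁻⁵ = z¹⁰
  (z¹⁰) · z³ = z¹³

Answer: z¹³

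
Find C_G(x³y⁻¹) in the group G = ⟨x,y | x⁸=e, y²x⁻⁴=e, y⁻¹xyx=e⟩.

⟨x³y⁻¹⟩ ⊆ C_G(x³y⁻¹) since powers of x³y⁻¹ commute with x³y⁻¹; so |C_G(x³y⁻¹)| ≥ |⟨x³y⁻¹⟩| = 4.
By orbit–stabilizer, |C_G(x³y⁻¹)| = |G| / |conj. class of x³y⁻¹| = 16 / 4 = 4.
The 4 elements commuting with x³y⁻¹ are {e, x⁴, x³y, x³y⁻¹}.

Answer: {e, x⁴, x³y, x³y⁻¹}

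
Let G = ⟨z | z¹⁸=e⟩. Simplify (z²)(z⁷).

Compute (z²) · (z⁷) by multiplying left to right and reducing via the relations at each step:
  (z²) · z⁷ = z⁹

Answer: z⁹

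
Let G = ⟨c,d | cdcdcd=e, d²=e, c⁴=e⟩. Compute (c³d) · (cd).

Compute (c³d) · (cd) by multiplying left to right and reducing via the relations at each step:
  (c³d) · c = c³dc
  (c³dc) · d = c²dc³

Answer: c²dc³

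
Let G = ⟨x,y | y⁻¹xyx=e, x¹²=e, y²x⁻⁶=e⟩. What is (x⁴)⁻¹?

The order of (x⁴) is 3 (smallest k with (x⁴)ᵏ = e), so (x⁴)⁻¹ = (x⁴)² = x⁸.
Check: (x⁴) · (x⁸) → (x⁴) · x⁸ = e, giving e as required.

Answer: x⁸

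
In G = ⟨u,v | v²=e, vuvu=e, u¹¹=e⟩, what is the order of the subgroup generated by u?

|⟨u⟩| equals the order of u. Compute successive powers until reaching e:
  u¹ = u, u² = u², u³ = u³, u⁴ = u⁴, u⁵ = u⁵, u⁶ = u⁶, u⁷ = u⁷, u⁸ = u⁸, u⁹ = u⁹, u¹⁰ = u¹⁰, u¹¹ = e.
The smallest positive k with uᵏ = e is 11, so |⟨u⟩| = 11.

Answer: 11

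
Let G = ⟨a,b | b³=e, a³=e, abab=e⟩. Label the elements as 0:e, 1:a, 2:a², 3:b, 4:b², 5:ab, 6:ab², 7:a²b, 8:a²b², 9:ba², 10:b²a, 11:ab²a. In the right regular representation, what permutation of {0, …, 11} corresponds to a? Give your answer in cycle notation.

(0 1 2)(3 8 9)(4 10 5)(6 11 7)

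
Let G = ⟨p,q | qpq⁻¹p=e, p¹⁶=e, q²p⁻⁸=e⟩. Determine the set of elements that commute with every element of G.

An element z ∈ Z(G) iff z commutes with every generator.
For example p⁸ is central: (p⁸)·p = p⁹ = p·(p⁸); (p⁸)·q = q⁻¹ = q·(p⁸).
Whereas p ∉ Z(G) since p·q = pq ≠ p⁷q⁻¹ = q·p.
Checking each of the 32 elements this way gives Z(G) = {e, p⁸}, of order 2.

Answer: {e, p⁸}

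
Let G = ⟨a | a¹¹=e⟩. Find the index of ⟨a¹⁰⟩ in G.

First find ord(a¹⁰) by computing successive powers:
  (a¹⁰)¹ = a¹⁰, (a¹⁰)² = a⁹, (a¹⁰)³ = a⁸, (a¹⁰)⁴ = a⁷, (a¹⁰)⁵ = a⁶, (a¹⁰)⁶ = a⁵, (a¹⁰)⁷ = a⁴, (a¹⁰)⁸ = a³, (a¹⁰)⁹ = a², (a¹⁰)¹⁰ = a, (a¹⁰)¹¹ = e.
So |⟨a¹⁰⟩| = ord(a¹⁰) = 11. With |G| = 11, by Lagrange [G : ⟨a¹⁰⟩] = 11/11 = 1.

Answer: 1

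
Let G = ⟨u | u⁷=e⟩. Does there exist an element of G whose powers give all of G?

|G| = 7. The element u has order 7 (its powers give 7 distinct elements), so ⟨u⟩ = G and G is cyclic.

Answer: Yes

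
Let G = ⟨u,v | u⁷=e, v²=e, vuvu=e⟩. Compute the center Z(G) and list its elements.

An element z ∈ Z(G) iff z commutes with every generator.
For example e is central: e·u = u = u·e; e·v = v = v·e.
Whereas u ∉ Z(G) since u·v = uv ≠ u⁶v = v·u.
Checking each of the 14 elements this way gives Z(G) = {e}, of order 1.

Answer: {e}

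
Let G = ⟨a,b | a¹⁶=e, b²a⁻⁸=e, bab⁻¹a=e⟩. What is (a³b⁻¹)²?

Compute successive powers of (a³b⁻¹), reducing at each step:
  (a³b⁻¹)²: (a³b⁻¹) · a³ = b⁻¹;   (b⁻¹) · b⁻¹ = a⁸

Answer: a⁸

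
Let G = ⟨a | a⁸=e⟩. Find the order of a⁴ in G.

Compute successive powers until reaching e:
  (a⁴)¹ = a⁴, (a⁴)² = e.
The smallest positive k with (a⁴)ᵏ = e is 2.

Answer: 2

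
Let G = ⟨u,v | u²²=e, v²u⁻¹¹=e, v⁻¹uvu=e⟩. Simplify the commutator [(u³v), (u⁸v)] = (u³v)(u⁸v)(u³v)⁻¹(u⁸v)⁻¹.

[(u³v), (u⁸v)] = (u³v)·(u⁸v)·(u³v)⁻¹·(u⁸v)⁻¹.
  (u³v) · (u⁸v) = u⁶
  (u⁶) · (u³v⁻¹) = u⁹v⁻¹
  (u⁹v⁻¹) · (u⁸v⁻¹) = u¹²

Answer: u¹²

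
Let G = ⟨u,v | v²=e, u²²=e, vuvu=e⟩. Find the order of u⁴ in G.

Compute successive powers until reaching e:
  (u⁴)¹ = u⁴, (u⁴)² = u⁸, (u⁴)³ = u¹², (u⁴)⁴ = u¹⁶, (u⁴)⁵ = u²⁰, (u⁴)⁶ = u², (u⁴)⁷ = u⁶, (u⁴)⁸ = u¹⁰, (u⁴)⁹ = u¹⁴, (u⁴)¹⁰ = u¹⁸, (u⁴)¹¹ = e.
The smallest positive k with (u⁴)ᵏ = e is 11.

Answer: 11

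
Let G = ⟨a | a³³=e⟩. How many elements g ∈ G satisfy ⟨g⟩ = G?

G is cyclic of order 33. An element generates G iff its order is 33, and a cyclic group of order 33 has exactly φ(33) = 20 such elements.

Answer: 20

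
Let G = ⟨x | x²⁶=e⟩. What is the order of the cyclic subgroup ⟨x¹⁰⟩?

|⟨x¹⁰⟩| equals the order of x¹⁰. Compute successive powers until reaching e:
  (x¹⁰)¹ = x¹⁰, (x¹⁰)² = x²⁰, (x¹⁰)³ = x⁴, (x¹⁰)⁴ = x¹⁴, (x¹⁰)⁵ = x²⁴, (x¹⁰)⁶ = x⁸, (x¹⁰)⁷ = x¹⁸, (x¹⁰)⁸ = x², (x¹⁰)⁹ = x¹², (x¹⁰)¹⁰ = x²², (x¹⁰)¹¹ = x⁶, (x¹⁰)¹² = x¹⁶, (x¹⁰)¹³ = e.
The smallest positive k with (x¹⁰)ᵏ = e is 13, so |⟨x¹⁰⟩| = 13.

Answer: 13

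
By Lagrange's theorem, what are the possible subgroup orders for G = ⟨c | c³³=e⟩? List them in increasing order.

|G| = 33 = 3 · 11. By Lagrange's theorem the order of any subgroup divides 33; the divisors of 33 are 1, 3, 11, 33.

Answer: 1, 3, 11, 33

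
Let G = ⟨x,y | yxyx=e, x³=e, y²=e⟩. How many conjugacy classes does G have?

The conjugacy classes (representative and size) are:
  [e] (size 1), [x] (size 2), [xy] (size 3).
Class equation: 1 + 2 + 3 = 6 = |G|. So G has 3 conjugacy classes.

Answer: 3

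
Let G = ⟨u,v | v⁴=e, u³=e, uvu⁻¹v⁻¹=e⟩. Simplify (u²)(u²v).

Compute (u²) · (u²v) by multiplying left to right and reducing via the relations at each step:
  (u²) · u² = u
  u · v = uv

Answer: uv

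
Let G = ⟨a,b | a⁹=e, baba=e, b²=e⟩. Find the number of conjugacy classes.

The conjugacy classes (representative and size) are:
  [e] (size 1), [a⁸] (size 2), [a⁷] (size 2), [a⁶] (size 2), [a⁵] (size 2), [a⁴b] (size 9).
Class equation: 1 + 2 + 2 + 2 + 2 + 9 = 18 = |G|. So G has 6 conjugacy classes.

Answer: 6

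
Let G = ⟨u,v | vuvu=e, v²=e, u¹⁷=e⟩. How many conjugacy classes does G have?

The conjugacy classes (representative and size) are:
  [e] (size 1), [u¹⁶] (size 2), [u²] (size 2), [u³] (size 2), [u¹³] (size 2), [u¹²] (size 2), [u⁶] (size 2), [u¹⁰] (size 2), [u⁹] (size 2), [u⁷v] (size 17).
Class equation: 1 + 2 + 2 + 2 + 2 + 2 + 2 + 2 + 2 + 17 = 34 = |G|. So G has 10 conjugacy classes.

Answer: 10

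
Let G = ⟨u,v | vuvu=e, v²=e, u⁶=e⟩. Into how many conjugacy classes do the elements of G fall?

The conjugacy classes (representative and size) are:
  [e] (size 1), [u⁵] (size 2), [u⁴] (size 2), [u³] (size 1), [v] (size 3), [u³v] (size 3).
Class equation: 1 + 2 + 2 + 1 + 3 + 3 = 12 = |G|. So G has 6 conjugacy classes.

Answer: 6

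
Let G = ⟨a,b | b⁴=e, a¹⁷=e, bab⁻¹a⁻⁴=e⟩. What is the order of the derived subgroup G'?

G' = [G, G] is generated by all commutators. The generator-pair commutators are: [a, b] = a¹⁴.
The subgroup they normally generate is {e, a, a², a³, a⁴, a⁵, a⁶, a⁷, a⁸, a⁹, a¹⁰, a¹¹, a¹², a¹³, a¹⁴, a¹⁵, a¹⁶}, of order 17.
Check: |G/G'| = 68/17 = 4 is the order of the abelianisation.

Answer: 17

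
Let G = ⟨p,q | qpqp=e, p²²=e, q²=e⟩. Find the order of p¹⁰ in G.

Compute successive powers until reaching e:
  (p¹⁰)¹ = p¹⁰, (p¹⁰)² = p²⁰, (p¹⁰)³ = p⁸, (p¹⁰)⁴ = p¹⁸, (p¹⁰)⁵ = p⁶, (p¹⁰)⁶ = p¹⁶, (p¹⁰)⁷ = p⁴, (p¹⁰)⁸ = p¹⁴, (p¹⁰)⁹ = p², (p¹⁰)¹⁰ = p¹², (p¹⁰)¹¹ = e.
The smallest positive k with (p¹⁰)ᵏ = e is 11.

Answer: 11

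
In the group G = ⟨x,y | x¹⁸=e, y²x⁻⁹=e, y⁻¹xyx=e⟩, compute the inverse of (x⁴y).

The order of (x⁴y) is 4 (smallest k with (x⁴y)ᵏ = e), so (x⁴y)⁻¹ = (x⁴y)³ = x⁴y⁻¹.
Check: (x⁴y) · (x⁴y⁻¹) → (x⁴y) · x⁴ = y;   y · y⁻¹ = e, giving e as required.

Answer: x⁴y⁻¹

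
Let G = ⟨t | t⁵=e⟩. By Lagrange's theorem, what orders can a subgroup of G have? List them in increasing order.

|G| = 5 = 5. By Lagrange's theorem the order of any subgroup divides 5; the divisors of 5 are 1, 5.

Answer: 1, 5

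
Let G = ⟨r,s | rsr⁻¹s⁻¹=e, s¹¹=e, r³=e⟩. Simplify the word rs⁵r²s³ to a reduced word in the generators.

Multiply left to right, reducing at each step:
  r · s⁵ = rs⁵
  (rs⁵) · r² = s⁵
  (s⁵) · s³ = s⁸

Answer: s⁸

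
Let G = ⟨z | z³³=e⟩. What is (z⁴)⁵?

Compute successive powers of (z⁴), reducing at each step:
  (z⁴)²: (z⁴) · z⁴ = z⁸
  (z⁴)³: (z⁸) · z⁴ = z¹²
  (z⁴)⁴: (z¹²) · z⁴ = z¹⁶
  (z⁴)⁵: (z¹⁶) · z⁴ = z²⁰

Answer: z²⁰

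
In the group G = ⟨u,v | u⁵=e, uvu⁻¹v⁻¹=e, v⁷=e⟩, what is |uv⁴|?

Compute successive powers until reaching e:
  (uv⁴)¹ = uv⁴, (uv⁴)² = u²v, (uv⁴)³ = u³v⁵, (uv⁴)⁴ = u⁴v², (uv⁴)⁵ = v⁶, (uv⁴)⁶ = uv³, (uv⁴)⁷ = u², (uv⁴)⁸ = u³v⁴, (uv⁴)⁹ = u⁴v, (uv⁴)¹⁰ = v⁵, (uv⁴)¹¹ = uv², (uv⁴)¹² = u²v⁶, (uv⁴)¹³ = u³v³, (uv⁴)¹⁴ = u⁴, (uv⁴)¹⁵ = v⁴, (uv⁴)¹⁶ = uv, (uv⁴)¹⁷ = u²v⁵, (uv⁴)¹⁸ = u³v², (uv⁴)¹⁹ = u⁴v⁶, (uv⁴)²⁰ = v³, (uv⁴)²¹ = u, (uv⁴)²² = u²v⁴, (uv⁴)²³ = u³v, (uv⁴)²⁴ = u⁴v⁵, (uv⁴)²⁵ = v², (uv⁴)²⁶ = uv⁶, (uv⁴)²⁷ = u²v³, (uv⁴)²⁸ = u³, (uv⁴)²⁹ = u⁴v⁴, (uv⁴)³⁰ = v, (uv⁴)³¹ = uv⁵, (uv⁴)³² = u²v², (uv⁴)³³ = u³v⁶, (uv⁴)³⁴ = u⁴v³, (uv⁴)³⁵ = e.
The smallest positive k with (uv⁴)ᵏ = e is 35.

Answer: 35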